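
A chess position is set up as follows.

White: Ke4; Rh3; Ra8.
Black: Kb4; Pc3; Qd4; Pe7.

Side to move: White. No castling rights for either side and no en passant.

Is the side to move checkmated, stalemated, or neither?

White to move; white king on e4.
In check: yes, from the black queen on d4.
Legal moves for White: Kf5, Kxd4, Kf3.
White is in check but has 3 legal moves → neither.

neither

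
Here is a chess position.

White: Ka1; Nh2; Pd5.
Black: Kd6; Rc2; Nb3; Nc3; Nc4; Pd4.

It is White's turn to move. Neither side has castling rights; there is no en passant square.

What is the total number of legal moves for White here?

0

White to move; king on a1.
In check: yes, from the black knight on b3.
Legal moves: none.
Count: 0.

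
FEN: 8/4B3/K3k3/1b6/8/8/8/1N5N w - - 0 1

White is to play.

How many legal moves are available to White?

5

White to move; king on a6.
In check: yes, from the black bishop on b5.
Legal moves: Kb7, Ka7, Kb6, Kxb5, Ka5.
Count: 5.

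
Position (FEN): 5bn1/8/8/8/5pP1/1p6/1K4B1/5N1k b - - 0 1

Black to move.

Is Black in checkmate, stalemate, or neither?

neither

Black to move; black king on h1.
In check: yes, from the white bishop on g2.
King squares — g1: available; g2: available; h2: attacked by Nf1.
Legal moves for Black: Kxg2, Kg1.
Black is in check but has 2 legal moves → neither.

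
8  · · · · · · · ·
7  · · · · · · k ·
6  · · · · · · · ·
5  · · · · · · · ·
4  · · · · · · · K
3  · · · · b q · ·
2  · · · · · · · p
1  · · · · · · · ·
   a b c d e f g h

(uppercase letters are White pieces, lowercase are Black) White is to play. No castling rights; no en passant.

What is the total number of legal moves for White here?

White to move; king on h4.
In check: no.
Legal moves: none.
Count: 0.

0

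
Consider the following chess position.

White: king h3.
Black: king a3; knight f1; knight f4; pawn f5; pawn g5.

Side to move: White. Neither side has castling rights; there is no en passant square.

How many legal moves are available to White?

0

White to move; king on h3.
In check: yes, from the black knight on f4.
Legal moves: none.
Count: 0.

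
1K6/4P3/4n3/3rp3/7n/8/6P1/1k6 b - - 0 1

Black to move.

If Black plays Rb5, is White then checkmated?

no

After Rb5: white king on b8; in check: yes, from the black rook on b5.
White has 3 legal replies: Kc8, Ka8, Ka7.
In check but a legal move exists → not checkmate.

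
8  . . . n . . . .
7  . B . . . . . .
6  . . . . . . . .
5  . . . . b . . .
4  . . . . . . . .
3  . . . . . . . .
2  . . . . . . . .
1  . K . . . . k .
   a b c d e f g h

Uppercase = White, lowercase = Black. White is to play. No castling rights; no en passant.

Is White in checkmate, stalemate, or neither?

White to move; white king on b1.
In check: no.
Legal moves for White: Bc8, Ba8, Bc6, Ba6, Bd5, Be4, Bf3, Bg2, Bh1, Kc2, Ka2, Kc1.
White has 12 legal moves and is not in check → neither.

neither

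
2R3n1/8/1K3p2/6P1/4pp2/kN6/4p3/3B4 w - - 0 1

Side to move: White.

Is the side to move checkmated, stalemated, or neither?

White to move; white king on b6.
In check: no.
Legal moves for White include: Rxg8, Rf8, Re8, Rd8, Rb8, Ra8+, Rc7, Rc6, Rc5, Rc4, Rc3, Rc2, Rc1, Kc7, Kb7, Ka7, Kc6, Ka6, ... (list truncated; more exist).
White has legal moves and is not in check → neither.

neither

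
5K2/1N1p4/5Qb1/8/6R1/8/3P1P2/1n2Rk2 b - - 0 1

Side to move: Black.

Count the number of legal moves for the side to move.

1

Black to move; king on f1.
In check: yes, from the white rook on e1.
Legal moves: Kxe1.
Count: 1.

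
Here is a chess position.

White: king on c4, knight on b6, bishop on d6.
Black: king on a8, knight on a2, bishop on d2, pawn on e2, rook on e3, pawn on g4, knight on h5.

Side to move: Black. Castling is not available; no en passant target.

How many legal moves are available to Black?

2

Black to move; king on a8.
In check: yes, from the white knight on b6.
Legal moves: Kb7, Ka7.
Count: 2.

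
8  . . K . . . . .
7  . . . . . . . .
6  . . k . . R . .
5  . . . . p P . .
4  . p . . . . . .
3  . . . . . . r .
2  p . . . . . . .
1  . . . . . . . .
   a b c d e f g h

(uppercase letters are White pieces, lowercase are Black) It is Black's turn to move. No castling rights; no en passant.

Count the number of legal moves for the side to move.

3

Black to move; king on c6.
In check: yes, from the white rook on f6.
Legal moves: Kd5, Kc5, Kb5.
Count: 3.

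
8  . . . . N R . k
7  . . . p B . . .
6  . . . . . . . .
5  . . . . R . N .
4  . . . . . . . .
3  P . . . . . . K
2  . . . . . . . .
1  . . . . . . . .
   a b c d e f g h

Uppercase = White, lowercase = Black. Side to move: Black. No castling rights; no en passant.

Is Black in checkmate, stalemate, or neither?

Black to move; black king on h8.
In check: yes, from the white rook on f8.
King squares — g7: attacked by Ne8; h7: attacked by Ng5; g8: attacked by Rf8.
Legal moves for Black: none.
In check with no legal moves → checkmate.

checkmate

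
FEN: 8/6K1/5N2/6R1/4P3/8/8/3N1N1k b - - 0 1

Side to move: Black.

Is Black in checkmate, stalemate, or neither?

Black to move; black king on h1.
In check: no.
King squares — g1: attacked by Rg5; g2: attacked by Rg5; h2: attacked by Nf1.
Legal moves for Black: none.
Not in check and no legal moves → stalemate.

stalemate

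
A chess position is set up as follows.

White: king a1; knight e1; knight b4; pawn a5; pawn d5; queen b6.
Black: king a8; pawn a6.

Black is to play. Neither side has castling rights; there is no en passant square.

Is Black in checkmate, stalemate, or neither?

stalemate

Black to move; black king on a8.
In check: no.
King squares — a7: attacked by Qb6; b7: attacked by Qb6; b8: attacked by Qb6.
Legal moves for Black: none.
Not in check and no legal moves → stalemate.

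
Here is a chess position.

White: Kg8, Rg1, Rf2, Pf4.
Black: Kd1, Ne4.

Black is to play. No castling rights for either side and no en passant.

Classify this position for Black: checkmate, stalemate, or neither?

Black to move; black king on d1.
In check: yes, from the white rook on g1.
King squares — c1: attacked by Rg1; e1: attacked by Rg1; c2: attacked by Rf2; d2: attacked by Rf2; e2: attacked by Rf2.
Legal moves for Black: none.
In check with no legal moves → checkmate.

checkmate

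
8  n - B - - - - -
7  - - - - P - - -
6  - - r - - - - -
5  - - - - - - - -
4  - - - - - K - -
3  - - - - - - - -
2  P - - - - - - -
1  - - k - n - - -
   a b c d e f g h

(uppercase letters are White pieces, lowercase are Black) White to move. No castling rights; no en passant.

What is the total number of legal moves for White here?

White to move; king on f4.
In check: no.
Legal moves: Bd7, Bb7, Be6, Ba6, Bf5, Bg4, Bh3, Kg5, Kf5, Ke5, Kg4, Ke4, Kg3, Ke3, e8=Q, e8=R, e8=B, e8=N, a3, a4.
Count: 20.

20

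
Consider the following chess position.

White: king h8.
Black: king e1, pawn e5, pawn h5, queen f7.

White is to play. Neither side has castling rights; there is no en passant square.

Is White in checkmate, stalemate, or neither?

stalemate

White to move; white king on h8.
In check: no.
King squares — g7: attacked by Qf7; h7: attacked by Qf7; g8: attacked by Qf7.
Legal moves for White: none.
Not in check and no legal moves → stalemate.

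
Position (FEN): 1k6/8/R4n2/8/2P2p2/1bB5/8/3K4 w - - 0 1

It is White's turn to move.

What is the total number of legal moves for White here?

4

White to move; king on d1.
In check: yes, from the black bishop on b3.
Legal moves: Ke2, Kd2, Ke1, Kc1.
Count: 4.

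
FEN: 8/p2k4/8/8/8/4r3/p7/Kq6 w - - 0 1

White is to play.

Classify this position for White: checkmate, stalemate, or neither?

White to move; white king on a1.
In check: yes, from the black queen on b1.
King squares — b1: attacked by Pa2; a2: attacked by Qb1; b2: attacked by Qb1.
Legal moves for White: none.
In check with no legal moves → checkmate.

checkmate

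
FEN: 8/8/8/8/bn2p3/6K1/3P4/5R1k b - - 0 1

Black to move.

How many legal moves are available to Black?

Black to move; king on h1.
In check: yes, from the white rook on f1.
Legal moves: none.
Count: 0.

0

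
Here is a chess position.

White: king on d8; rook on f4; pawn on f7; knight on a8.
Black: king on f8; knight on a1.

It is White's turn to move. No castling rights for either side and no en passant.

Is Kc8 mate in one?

After Kc8: black king on f8; in check: no.
Black is not in check, so this cannot be checkmate.

no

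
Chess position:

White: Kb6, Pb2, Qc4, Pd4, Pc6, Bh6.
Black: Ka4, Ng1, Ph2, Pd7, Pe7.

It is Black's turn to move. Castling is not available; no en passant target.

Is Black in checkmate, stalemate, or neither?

checkmate

Black to move; black king on a4.
In check: yes, from the white queen on c4.
King squares — a3: attacked by Pb2; b3: attacked by Qc4; b4: attacked by Qc4; a5: attacked by Kb6; b5: attacked by Qc4.
Legal moves for Black: none.
In check with no legal moves → checkmate.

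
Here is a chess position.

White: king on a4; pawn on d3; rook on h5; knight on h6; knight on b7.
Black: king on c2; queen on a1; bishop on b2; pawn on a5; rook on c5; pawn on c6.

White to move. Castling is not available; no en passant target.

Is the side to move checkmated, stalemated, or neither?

checkmate

White to move; white king on a4.
In check: yes, from the black queen on a1.
King squares — a3: attacked by Qa1; b3: attacked by Kc2; b4: attacked by Pa5; a5: attacked by Qa1; b5: attacked by Rc5.
Legal moves for White: none.
In check with no legal moves → checkmate.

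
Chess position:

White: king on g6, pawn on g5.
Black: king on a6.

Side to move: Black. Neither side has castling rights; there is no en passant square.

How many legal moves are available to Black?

5

Black to move; king on a6.
In check: no.
Legal moves: Kb7, Ka7, Kb6, Kb5, Ka5.
Count: 5.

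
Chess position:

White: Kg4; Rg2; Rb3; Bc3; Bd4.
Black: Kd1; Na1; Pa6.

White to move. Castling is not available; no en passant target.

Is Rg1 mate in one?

no

After Rg1: black king on d1; in check: yes, from the white rook on g1.
Black has 2 legal replies: Ke2, Kc2.
In check but a legal move exists → not checkmate.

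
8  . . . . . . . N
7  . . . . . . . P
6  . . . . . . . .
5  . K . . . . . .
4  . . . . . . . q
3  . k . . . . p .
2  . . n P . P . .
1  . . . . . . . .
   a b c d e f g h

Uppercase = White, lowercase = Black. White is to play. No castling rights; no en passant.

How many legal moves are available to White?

White to move; king on b5.
In check: no.
Legal moves: Nf7, Ng6, Kc6, Kb6, Ka6, Kc5, Ka5, fxg3, f3, d3, f4, d4.
Count: 12.

12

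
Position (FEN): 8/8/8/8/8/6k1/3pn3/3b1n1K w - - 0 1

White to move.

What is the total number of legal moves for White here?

White to move; king on h1.
In check: no.
Legal moves: none.
Count: 0.

0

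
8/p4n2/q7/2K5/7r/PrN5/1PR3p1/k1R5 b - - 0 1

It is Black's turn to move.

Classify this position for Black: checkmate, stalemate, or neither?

checkmate

Black to move; black king on a1.
In check: yes, from the white rook on c1.
King squares — b1: attacked by Rc1; a2: attacked by Nc3; b2: attacked by Rc2.
Legal moves for Black: none.
In check with no legal moves → checkmate.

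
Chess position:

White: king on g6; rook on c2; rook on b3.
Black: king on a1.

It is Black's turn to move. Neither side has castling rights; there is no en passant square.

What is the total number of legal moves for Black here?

Black to move; king on a1.
In check: no.
Legal moves: none.
Count: 0.

0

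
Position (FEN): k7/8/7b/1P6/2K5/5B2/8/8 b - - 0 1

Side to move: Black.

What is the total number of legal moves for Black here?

2

Black to move; king on a8.
In check: yes, from the white bishop on f3.
Legal moves: Kb8, Ka7.
Count: 2.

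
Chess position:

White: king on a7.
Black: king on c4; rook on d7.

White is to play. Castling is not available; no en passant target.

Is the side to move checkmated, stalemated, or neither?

neither

White to move; white king on a7.
In check: yes, from the black rook on d7.
King squares — a6: available; b6: available; b7: attacked by Rd7; a8: available; b8: available.
Legal moves for White: Kb8, Ka8, Kb6, Ka6.
White is in check but has 4 legal moves → neither.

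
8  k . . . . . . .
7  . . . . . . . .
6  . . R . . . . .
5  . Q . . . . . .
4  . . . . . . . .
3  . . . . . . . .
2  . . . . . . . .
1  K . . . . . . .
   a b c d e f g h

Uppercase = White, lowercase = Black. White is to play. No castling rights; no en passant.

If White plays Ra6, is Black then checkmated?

After Ra6: black king on a8; in check: yes, from the white rook on a6.
King squares — a7: attacked by Ra6; b7: attacked by Qb5; b8: attacked by Qb5.
Black has no legal moves → checkmate.

yes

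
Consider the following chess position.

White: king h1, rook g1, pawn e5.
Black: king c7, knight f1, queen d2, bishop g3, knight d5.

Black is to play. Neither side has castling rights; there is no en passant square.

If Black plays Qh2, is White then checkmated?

After Qh2: white king on h1; in check: yes, from the black queen on h2.
King squares — g1: own rook; g2: attacked by Qh2; h2: attacked by Nf1.
White has no legal moves → checkmate.

yes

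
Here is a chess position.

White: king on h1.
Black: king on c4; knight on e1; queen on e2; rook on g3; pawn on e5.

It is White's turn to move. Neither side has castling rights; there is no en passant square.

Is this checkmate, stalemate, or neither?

stalemate

White to move; white king on h1.
In check: no.
King squares — g1: attacked by Rg3; g2: attacked by Ne1; h2: attacked by Qe2.
Legal moves for White: none.
Not in check and no legal moves → stalemate.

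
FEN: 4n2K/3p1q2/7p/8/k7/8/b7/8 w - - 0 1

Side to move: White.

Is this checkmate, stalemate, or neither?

stalemate

White to move; white king on h8.
In check: no.
King squares — g7: attacked by Qf7; h7: attacked by Qf7; g8: attacked by Qf7.
Legal moves for White: none.
Not in check and no legal moves → stalemate.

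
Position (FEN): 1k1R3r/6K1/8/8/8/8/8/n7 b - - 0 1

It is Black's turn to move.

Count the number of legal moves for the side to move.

4

Black to move; king on b8.
In check: yes, from the white rook on d8.
Legal moves: Kc7, Kb7, Ka7, Rxd8.
Count: 4.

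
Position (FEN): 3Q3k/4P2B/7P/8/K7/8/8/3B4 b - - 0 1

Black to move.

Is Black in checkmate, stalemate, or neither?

Black to move; black king on h8.
In check: yes, from the white queen on d8.
King squares — g7: attacked by Ph6; h7: available; g8: attacked by Bh7.
Legal moves for Black: Kxh7.
Black is in check but has 1 legal move → neither.

neither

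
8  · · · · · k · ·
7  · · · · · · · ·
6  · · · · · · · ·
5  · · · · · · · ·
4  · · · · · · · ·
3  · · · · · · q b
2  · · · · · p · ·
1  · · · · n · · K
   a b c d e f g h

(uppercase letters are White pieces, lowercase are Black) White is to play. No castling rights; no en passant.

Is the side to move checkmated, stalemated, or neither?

stalemate

White to move; white king on h1.
In check: no.
King squares — g1: attacked by Pf2; g2: attacked by Ne1; h2: attacked by Qg3.
Legal moves for White: none.
Not in check and no legal moves → stalemate.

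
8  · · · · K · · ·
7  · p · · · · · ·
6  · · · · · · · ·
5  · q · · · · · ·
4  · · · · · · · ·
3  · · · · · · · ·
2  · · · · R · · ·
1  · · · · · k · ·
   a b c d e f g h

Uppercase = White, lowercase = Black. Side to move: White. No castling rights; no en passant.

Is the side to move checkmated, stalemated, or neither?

White to move; white king on e8.
In check: yes, from the black queen on b5.
King squares — d7: attacked by Qb5; e7: available; f7: available; d8: available; f8: available.
Legal moves for White: Kf8, Kd8, Kf7, Ke7.
White is in check but has 4 legal moves → neither.

neither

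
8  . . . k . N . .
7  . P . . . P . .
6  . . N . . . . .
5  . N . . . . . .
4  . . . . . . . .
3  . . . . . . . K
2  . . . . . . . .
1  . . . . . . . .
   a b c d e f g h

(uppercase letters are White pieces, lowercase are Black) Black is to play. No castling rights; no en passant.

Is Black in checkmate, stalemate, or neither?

Black to move; black king on d8.
In check: yes, from the white knight on c6.
King squares — c7: attacked by Nb5; d7: attacked by Nf8; e7: attacked by Nc6; c8: attacked by Pb7; e8: attacked by Pf7.
Legal moves for Black: none.
In check with no legal moves → checkmate.

checkmate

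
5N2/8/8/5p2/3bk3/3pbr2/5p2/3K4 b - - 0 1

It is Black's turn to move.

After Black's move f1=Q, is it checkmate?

After f1=Q: white king on d1; in check: yes, from the black queen on f1.
King squares — c1: attacked by Qf1; e1: attacked by Qf1; c2: attacked by Pd3; d2: attacked by Be3; e2: attacked by Qf1.
White has no legal moves → checkmate.

yes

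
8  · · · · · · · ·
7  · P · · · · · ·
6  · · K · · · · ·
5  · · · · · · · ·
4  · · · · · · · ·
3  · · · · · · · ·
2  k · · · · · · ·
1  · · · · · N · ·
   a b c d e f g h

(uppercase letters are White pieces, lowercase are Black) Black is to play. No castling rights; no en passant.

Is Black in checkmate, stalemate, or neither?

neither

Black to move; black king on a2.
In check: no.
Legal moves for Black: Kb3, Ka3, Kb2, Kb1, Ka1.
Black has 5 legal moves and is not in check → neither.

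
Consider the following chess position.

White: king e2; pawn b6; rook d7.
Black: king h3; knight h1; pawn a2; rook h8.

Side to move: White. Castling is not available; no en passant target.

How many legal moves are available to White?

White to move; king on e2.
In check: no.
Legal moves: Rd8, Rh7+, Rg7, Rf7, Re7, Rc7, Rb7, Ra7, Rd6, Rd5, Rd4, Rd3+, Rd2, Rd1, Kf3, Ke3, Kd3, Kd2, Kf1, Ke1, Kd1, b7.
Count: 22.

22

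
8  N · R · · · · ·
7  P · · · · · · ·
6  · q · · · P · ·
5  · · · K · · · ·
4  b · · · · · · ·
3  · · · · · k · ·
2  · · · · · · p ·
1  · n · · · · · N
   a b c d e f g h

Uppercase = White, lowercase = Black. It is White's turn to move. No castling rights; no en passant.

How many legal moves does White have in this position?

20

White to move; king on d5.
In check: no.
Legal moves: Rh8, Rg8, Rf8, Re8, Rd8, Rb8, Rc7, Rc6, Rc5, Rc4, Rc3+, Rc2, Rc1, Nc7, Nxb6, Ke5, Kc4, Ng3, Nf2, f7.
Count: 20.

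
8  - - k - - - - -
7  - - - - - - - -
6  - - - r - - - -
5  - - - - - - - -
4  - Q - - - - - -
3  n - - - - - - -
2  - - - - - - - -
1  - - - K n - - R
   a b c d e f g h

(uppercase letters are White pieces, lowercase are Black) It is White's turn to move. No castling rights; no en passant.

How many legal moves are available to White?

6

White to move; king on d1.
In check: yes, from the black rook on d6.
Legal moves: Ke2, Kxe1, Kc1, Qxd6, Qd4, Qd2.
Count: 6.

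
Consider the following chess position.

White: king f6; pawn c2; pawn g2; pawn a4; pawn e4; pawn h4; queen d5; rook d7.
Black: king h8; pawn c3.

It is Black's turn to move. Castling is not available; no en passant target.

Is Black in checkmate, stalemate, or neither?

Black to move; black king on h8.
In check: no.
King squares — g7: attacked by Kf6; h7: attacked by Rd7; g8: attacked by Qd5.
Legal moves for Black: none.
Not in check and no legal moves → stalemate.

stalemate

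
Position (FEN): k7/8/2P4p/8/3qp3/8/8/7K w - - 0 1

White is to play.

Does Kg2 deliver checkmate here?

no

After Kg2: black king on a8; in check: no.
Black is not in check, so this cannot be checkmate.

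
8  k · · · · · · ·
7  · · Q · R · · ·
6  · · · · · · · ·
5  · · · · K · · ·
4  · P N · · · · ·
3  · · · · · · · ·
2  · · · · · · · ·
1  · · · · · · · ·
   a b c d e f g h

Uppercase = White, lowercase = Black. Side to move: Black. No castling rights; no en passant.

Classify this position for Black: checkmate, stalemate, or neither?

Black to move; black king on a8.
In check: no.
King squares — a7: attacked by Qc7; b7: attacked by Qc7; b8: attacked by Qc7.
Legal moves for Black: none.
Not in check and no legal moves → stalemate.

stalemate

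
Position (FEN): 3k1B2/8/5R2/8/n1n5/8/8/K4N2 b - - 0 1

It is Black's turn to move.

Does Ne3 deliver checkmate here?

no

After Ne3: white king on a1; in check: no.
White is not in check, so this cannot be checkmate.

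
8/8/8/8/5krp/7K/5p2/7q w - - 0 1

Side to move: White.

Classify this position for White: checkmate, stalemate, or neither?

checkmate

White to move; white king on h3.
In check: yes, from the black queen on h1.
King squares — g2: attacked by Qh1; h2: attacked by Qh1; g3: attacked by Kf4; g4: attacked by Kf4; h4: attacked by Qh1.
Legal moves for White: none.
In check with no legal moves → checkmate.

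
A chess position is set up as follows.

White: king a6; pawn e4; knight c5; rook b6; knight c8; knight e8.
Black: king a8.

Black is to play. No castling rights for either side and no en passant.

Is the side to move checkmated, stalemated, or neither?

stalemate

Black to move; black king on a8.
In check: no.
King squares — a7: attacked by Ka6; b7: attacked by Nc5; b8: attacked by Rb6.
Legal moves for Black: none.
Not in check and no legal moves → stalemate.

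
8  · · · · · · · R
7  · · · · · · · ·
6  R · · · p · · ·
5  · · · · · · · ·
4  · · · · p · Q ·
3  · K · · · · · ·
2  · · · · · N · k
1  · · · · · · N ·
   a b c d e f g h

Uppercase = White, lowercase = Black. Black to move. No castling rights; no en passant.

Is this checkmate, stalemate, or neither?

Black to move; black king on h2.
In check: yes, from the white rook on h8.
King squares — g1: attacked by Qg4; h1: attacked by Nf2; g2: attacked by Qg4; g3: attacked by Qg4; h3: attacked by Ng1.
Legal moves for Black: none.
In check with no legal moves → checkmate.

checkmate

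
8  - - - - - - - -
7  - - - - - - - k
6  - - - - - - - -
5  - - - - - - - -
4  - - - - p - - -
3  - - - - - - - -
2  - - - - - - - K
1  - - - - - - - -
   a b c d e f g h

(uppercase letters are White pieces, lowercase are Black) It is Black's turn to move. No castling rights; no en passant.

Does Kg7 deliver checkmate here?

After Kg7: white king on h2; in check: no.
White is not in check, so this cannot be checkmate.

no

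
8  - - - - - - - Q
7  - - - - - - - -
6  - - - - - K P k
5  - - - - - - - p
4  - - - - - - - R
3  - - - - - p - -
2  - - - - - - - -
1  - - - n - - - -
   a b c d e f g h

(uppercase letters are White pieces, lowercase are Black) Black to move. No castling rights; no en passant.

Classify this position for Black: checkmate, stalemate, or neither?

Black to move; black king on h6.
In check: yes, from the white queen on h8.
King squares — g5: attacked by Kf6; h5: own pawn; g6: attacked by Kf6; g7: attacked by Kf6; h7: attacked by Pg6.
Legal moves for Black: none.
In check with no legal moves → checkmate.

checkmate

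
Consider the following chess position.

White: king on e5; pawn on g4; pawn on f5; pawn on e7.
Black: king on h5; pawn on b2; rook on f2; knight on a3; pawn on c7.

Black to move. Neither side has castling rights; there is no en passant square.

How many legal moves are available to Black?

Black to move; king on h5.
In check: yes, from the white pawn on g4.
Legal moves: Kh6, Kg5, Kh4, Kxg4.
Count: 4.

4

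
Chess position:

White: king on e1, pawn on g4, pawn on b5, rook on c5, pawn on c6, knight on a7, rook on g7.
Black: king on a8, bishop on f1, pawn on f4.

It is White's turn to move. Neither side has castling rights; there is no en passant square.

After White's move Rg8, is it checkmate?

After Rg8: black king on a8; in check: yes, from the white rook on g8.
Black has 1 legal reply: Kxa7.
In check but a legal move exists → not checkmate.

no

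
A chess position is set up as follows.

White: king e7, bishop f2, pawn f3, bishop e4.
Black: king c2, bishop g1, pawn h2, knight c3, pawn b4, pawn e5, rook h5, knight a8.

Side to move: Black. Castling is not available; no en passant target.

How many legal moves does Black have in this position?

6

Black to move; king on c2.
In check: yes, from the white bishop on e4.
Legal moves: Kb3, Kd2, Kb2, Kd1, Kc1, Nxe4.
Count: 6.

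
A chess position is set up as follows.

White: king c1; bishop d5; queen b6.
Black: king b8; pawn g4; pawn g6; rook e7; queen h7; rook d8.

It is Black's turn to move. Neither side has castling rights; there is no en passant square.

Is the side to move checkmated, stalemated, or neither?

Black to move; black king on b8.
In check: yes, from the white queen on b6.
Legal moves for Black: Kc8, Rb7.
Black is in check but has 2 legal moves → neither.

neither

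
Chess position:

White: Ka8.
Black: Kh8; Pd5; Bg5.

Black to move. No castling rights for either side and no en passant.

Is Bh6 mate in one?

After Bh6: white king on a8; in check: no.
White is not in check, so this cannot be checkmate.

no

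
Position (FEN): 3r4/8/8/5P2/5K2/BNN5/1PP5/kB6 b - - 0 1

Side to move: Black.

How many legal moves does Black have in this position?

Black to move; king on a1.
In check: yes, from the white knight on b3.
Legal moves: none.
Count: 0.

0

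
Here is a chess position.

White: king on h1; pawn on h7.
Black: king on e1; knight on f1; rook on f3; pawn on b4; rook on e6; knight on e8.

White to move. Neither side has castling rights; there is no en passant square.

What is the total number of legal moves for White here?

6

White to move; king on h1.
In check: no.
Legal moves: Kg2, Kg1, h8=Q, h8=R, h8=B, h8=N.
Count: 6.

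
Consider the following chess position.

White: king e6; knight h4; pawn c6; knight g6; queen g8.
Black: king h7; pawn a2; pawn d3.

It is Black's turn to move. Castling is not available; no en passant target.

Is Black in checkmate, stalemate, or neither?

neither

Black to move; black king on h7.
In check: yes, from the white queen on g8.
Legal moves for Black: Kxg8, Kh6.
Black is in check but has 2 legal moves → neither.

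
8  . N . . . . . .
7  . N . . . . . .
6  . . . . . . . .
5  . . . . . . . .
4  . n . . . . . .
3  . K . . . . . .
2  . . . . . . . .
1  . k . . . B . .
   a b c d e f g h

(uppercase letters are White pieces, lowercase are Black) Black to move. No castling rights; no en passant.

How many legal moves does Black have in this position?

8

Black to move; king on b1.
In check: no.
Legal moves: Nc6, Na6, Nd5, Nd3, Nc2, Na2, Kc1, Ka1.
Count: 8.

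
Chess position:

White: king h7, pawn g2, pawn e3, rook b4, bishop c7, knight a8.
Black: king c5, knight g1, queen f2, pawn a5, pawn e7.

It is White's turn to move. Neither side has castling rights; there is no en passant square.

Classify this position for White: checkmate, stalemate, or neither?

neither

White to move; white king on h7.
In check: no.
Legal moves for White include: Nb6, Kh8, Kg8, Kg7, Kh6, Kg6, Bd8, Bb8, Bd6+, Bb6+, Be5, Bxa5, Bf4, Bg3, Bh2, Rb8, Rb7, Rb6, ... (list truncated; more exist).
White has legal moves and is not in check → neither.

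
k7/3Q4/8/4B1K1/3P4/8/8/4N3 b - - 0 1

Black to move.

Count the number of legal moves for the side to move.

Black to move; king on a8.
In check: no.
Legal moves: none.
Count: 0.

0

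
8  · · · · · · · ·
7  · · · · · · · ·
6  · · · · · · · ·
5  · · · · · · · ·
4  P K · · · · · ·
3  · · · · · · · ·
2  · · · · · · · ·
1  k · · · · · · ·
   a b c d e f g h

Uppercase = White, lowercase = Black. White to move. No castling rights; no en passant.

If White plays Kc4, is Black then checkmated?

no

After Kc4: black king on a1; in check: no.
Black is not in check, so this cannot be checkmate.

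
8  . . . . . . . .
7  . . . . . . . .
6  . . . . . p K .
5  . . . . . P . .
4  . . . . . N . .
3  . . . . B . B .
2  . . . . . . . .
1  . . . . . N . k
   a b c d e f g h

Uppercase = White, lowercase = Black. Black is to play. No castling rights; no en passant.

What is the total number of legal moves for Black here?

Black to move; king on h1.
In check: no.
Legal moves: none.
Count: 0.

0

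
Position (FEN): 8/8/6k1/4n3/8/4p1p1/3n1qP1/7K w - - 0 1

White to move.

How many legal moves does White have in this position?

White to move; king on h1.
In check: no.
Legal moves: none.
Count: 0.

0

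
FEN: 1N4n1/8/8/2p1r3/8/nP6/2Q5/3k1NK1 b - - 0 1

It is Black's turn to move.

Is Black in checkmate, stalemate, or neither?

Black to move; black king on d1.
In check: yes, from the white queen on c2.
King squares — c1: attacked by Qc2; e1: available; c2: available; d2: attacked by Nf1; e2: attacked by Qc2.
Legal moves for Black: Kxc2, Ke1, Nxc2.
Black is in check but has 3 legal moves → neither.

neither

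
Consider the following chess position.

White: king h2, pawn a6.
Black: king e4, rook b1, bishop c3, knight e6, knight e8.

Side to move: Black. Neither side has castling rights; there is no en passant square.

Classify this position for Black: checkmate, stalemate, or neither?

neither

Black to move; black king on e4.
In check: no.
Legal moves for Black include: N8g7, N8c7, Nf6, Nd6, Nf8, Nd8, N6g7, N6c7, Ng5, Nc5, Nf4, Nd4, Kf5, Ke5, Kd5, Kf4, Kd4, Kf3, ... (list truncated; more exist).
Black has legal moves and is not in check → neither.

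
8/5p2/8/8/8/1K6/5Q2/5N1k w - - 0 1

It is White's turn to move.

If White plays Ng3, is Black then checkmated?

yes

After Ng3: black king on h1; in check: yes, from the white knight on g3.
King squares — g1: attacked by Qf2; g2: attacked by Qf2; h2: attacked by Qf2.
Black has no legal moves → checkmate.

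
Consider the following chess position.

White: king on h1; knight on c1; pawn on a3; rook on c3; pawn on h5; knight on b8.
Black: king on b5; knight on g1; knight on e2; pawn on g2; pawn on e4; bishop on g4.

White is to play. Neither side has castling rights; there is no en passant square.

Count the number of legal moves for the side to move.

White to move; king on h1.
In check: yes, from the black pawn on g2.
Legal moves: Kh2, Kxg2.
Count: 2.

2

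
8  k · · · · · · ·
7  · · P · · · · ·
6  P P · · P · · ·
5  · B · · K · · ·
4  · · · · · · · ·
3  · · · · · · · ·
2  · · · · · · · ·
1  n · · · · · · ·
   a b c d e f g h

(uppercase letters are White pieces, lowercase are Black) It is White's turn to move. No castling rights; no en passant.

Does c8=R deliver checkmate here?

After c8=R: black king on a8; in check: yes, from the white rook on c8.
King squares — a7: attacked by Pb6; b7: attacked by Pa6; b8: attacked by Rc8.
Black has no legal moves → checkmate.

yes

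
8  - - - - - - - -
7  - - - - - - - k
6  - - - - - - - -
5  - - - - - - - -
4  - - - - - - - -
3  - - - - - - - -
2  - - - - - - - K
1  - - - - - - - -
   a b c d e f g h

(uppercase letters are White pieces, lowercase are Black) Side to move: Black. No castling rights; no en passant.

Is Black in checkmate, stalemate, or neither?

neither

Black to move; black king on h7.
In check: no.
Legal moves for Black: Kh8, Kg8, Kg7, Kh6, Kg6.
Black has 5 legal moves and is not in check → neither.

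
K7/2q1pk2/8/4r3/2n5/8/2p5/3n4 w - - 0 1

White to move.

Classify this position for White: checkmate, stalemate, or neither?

stalemate

White to move; white king on a8.
In check: no.
King squares — a7: attacked by Qc7; b7: attacked by Qc7; b8: attacked by Qc7.
Legal moves for White: none.
Not in check and no legal moves → stalemate.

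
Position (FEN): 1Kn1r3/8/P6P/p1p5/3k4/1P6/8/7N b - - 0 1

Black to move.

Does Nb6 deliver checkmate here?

After Nb6: white king on b8; in check: yes, from the black rook on e8.
White has 3 legal replies: Kc7, Kb7, Ka7.
In check but a legal move exists → not checkmate.

no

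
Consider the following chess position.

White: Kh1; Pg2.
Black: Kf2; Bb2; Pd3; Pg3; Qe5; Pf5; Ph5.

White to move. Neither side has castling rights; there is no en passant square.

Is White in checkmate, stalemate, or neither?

stalemate

White to move; white king on h1.
In check: no.
King squares — g1: attacked by Kf2; g2: own pawn; h2: attacked by Pg3.
Legal moves for White: none.
Not in check and no legal moves → stalemate.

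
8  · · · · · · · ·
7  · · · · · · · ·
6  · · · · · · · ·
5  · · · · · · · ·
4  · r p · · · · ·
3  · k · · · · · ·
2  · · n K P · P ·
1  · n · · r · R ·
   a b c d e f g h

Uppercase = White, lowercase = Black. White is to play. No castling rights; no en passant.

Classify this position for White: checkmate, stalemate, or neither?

checkmate

White to move; white king on d2.
In check: yes, from the black knight on b1.
King squares — c1: attacked by Re1; d1: attacked by Re1; e1: attacked by Nc2; c2: attacked by Kb3; e2: own pawn; c3: attacked by Nb1; d3: attacked by Pc4; e3: attacked by Nc2.
Legal moves for White: none.
In check with no legal moves → checkmate.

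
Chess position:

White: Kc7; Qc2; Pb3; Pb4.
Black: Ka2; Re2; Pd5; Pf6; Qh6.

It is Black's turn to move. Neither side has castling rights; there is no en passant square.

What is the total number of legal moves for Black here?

Black to move; king on a2.
In check: yes, from the white queen on c2.
Legal moves: Ka3, Ka1, Rxc2+.
Count: 3.

3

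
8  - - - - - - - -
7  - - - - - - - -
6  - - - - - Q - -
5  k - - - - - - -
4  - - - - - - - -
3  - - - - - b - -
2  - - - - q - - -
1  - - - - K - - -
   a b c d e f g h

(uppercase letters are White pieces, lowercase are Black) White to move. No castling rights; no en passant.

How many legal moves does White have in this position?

0

White to move; king on e1.
In check: yes, from the black queen on e2.
Legal moves: none.
Count: 0.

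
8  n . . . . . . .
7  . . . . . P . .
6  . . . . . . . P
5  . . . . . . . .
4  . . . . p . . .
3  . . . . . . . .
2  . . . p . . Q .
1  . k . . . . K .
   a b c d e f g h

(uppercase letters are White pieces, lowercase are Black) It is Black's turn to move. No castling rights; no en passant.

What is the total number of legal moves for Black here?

12

Black to move; king on b1.
In check: no.
Legal moves: Nc7, Nb6, Kc2, Kb2, Ka2, Kc1, Ka1, e3, d1=Q+, d1=R+, d1=B, d1=N.
Count: 12.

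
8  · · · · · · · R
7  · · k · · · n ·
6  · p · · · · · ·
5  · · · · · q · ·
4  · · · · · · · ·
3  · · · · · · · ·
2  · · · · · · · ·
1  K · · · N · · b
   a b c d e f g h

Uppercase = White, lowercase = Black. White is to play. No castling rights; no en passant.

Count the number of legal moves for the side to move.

White to move; king on a1.
In check: no.
Legal moves: Rg8, Rf8, Re8, Rd8, Rc8+, Rb8, Ra8, Rh7, Rh6, Rh5, Rh4, Rh3, Rh2, Rxh1, Nf3, Nd3, Ng2, Nc2, Kb2, Ka2.
Count: 20.

20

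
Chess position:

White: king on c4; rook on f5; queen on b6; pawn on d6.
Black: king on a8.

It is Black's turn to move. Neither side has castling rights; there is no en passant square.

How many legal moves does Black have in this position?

0

Black to move; king on a8.
In check: no.
Legal moves: none.
Count: 0.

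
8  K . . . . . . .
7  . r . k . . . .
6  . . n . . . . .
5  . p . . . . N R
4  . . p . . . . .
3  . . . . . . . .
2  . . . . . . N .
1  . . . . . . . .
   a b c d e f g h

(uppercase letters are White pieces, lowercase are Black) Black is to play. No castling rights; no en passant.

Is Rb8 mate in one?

After Rb8: white king on a8; in check: yes, from the black rook on b8.
King squares — a7: attacked by Nc6; b7: attacked by Rb8; b8: attacked by Nc6.
White has no legal moves → checkmate.

yes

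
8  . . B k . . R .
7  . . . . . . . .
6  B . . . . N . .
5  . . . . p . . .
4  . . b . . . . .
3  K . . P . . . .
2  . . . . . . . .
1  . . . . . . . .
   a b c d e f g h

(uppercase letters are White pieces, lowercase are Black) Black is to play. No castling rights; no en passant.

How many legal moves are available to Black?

Black to move; king on d8.
In check: yes, from the white rook on g8.
Legal moves: Ke7, Kc7, Bxg8.
Count: 3.

3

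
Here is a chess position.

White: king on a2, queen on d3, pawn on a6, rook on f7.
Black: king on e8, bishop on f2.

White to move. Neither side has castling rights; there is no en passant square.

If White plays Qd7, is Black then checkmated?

yes

After Qd7: black king on e8; in check: yes, from the white queen on d7.
King squares — d7: attacked by Rf7; e7: attacked by Qd7; f7: attacked by Qd7; d8: attacked by Qd7; f8: attacked by Rf7.
Black has no legal moves → checkmate.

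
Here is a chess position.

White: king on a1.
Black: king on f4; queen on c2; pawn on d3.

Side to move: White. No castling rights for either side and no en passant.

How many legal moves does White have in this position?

0

White to move; king on a1.
In check: no.
Legal moves: none.
Count: 0.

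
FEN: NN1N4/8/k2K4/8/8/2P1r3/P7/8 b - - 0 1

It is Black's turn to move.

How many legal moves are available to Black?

Black to move; king on a6.
In check: yes, from the white knight on b8.
Legal moves: Ka7, Kb5, Ka5.
Count: 3.

3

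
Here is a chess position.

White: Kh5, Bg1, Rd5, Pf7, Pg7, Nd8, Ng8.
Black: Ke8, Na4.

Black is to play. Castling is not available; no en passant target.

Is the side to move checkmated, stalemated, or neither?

checkmate

Black to move; black king on e8.
In check: yes, from the white pawn on f7.
King squares — d7: attacked by Rd5; e7: attacked by Ng8; f7: attacked by Nd8; d8: attacked by Rd5; f8: attacked by Pg7.
Legal moves for Black: none.
In check with no legal moves → checkmate.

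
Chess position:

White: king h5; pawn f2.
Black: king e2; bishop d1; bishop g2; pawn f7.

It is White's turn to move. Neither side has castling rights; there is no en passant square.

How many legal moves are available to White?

6

White to move; king on h5.
In check: no.
Legal moves: Kh6, Kg5, Kh4, Kg4, f3, f4.
Count: 6.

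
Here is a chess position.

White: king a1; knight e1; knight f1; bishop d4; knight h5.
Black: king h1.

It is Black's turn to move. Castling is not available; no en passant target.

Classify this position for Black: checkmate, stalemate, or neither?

Black to move; black king on h1.
In check: no.
King squares — g1: attacked by Bd4; g2: attacked by Ne1; h2: attacked by Nf1.
Legal moves for Black: none.
Not in check and no legal moves → stalemate.

stalemate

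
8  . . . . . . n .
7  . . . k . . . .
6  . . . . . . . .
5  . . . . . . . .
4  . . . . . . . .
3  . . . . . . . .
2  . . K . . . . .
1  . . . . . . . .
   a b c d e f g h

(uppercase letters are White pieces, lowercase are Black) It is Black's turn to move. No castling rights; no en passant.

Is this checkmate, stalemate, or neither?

neither

Black to move; black king on d7.
In check: no.
Legal moves for Black: Ne7, Nh6, Nf6, Ke8, Kd8, Kc8, Ke7, Kc7, Ke6, Kd6, Kc6.
Black has 11 legal moves and is not in check → neither.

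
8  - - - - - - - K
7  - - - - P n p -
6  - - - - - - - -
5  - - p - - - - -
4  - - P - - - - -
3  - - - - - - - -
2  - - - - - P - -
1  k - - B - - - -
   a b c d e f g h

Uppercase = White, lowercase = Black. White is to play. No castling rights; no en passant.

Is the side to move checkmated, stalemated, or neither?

White to move; white king on h8.
In check: yes, from the black knight on f7.
King squares — g7: available; h7: available; g8: available.
Legal moves for White: Kg8, Kh7, Kxg7.
White is in check but has 3 legal moves → neither.

neither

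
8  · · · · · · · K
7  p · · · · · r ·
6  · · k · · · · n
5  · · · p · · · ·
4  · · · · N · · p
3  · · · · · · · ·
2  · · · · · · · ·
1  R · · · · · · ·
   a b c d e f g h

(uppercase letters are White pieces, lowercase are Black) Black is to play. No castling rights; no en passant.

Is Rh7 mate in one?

After Rh7: white king on h8; in check: yes, from the black rook on h7.
White has 1 legal reply: Kxh7.
In check but a legal move exists → not checkmate.

no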